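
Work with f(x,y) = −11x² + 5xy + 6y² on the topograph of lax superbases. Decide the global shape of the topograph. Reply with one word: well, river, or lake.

D = b²−4ac = 5² − 4·(-11)·6 = 289
D = 17² is a perfect square ⇒ form factors over ℤ ⇒ lakes

lake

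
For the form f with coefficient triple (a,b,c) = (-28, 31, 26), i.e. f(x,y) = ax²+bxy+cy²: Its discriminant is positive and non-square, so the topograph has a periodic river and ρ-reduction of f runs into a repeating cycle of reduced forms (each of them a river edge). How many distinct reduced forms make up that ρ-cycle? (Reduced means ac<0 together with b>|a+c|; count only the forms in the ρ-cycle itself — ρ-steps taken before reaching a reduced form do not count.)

D = 3873, ⌊√D⌋ = 62
river: ρ → (26,21,-33)
river: ρ → (-33,45,14)
river: ρ → (14,39,-42)
river: ρ → (-42,45,11)
river: ρ → (11,43,-46)
river: ρ → (-46,49,8)
river: ρ → (8,47,-52)
river: ρ → (-52,57,3)
river: ρ → (3,57,-52)
river: ρ → (-52,47,8)
river: ρ → (8,49,-46)
river: ρ → (-46,43,11)
river: ρ → (11,45,-42)
river: ρ → (-42,39,14)
river: ρ → (14,45,-33)
river: ρ → (-33,21,26)
river: ρ → (26,31,-28)
river: ρ → (-28,25,29)
river: ρ → (29,33,-24)
river: ρ → (-24,15,38)
river: ρ → (38,61,-1)
river: ρ → (-1,61,38)
river: ρ → (38,15,-24)
river: ρ → (-24,33,29)
river: ρ → (29,25,-28)
river: ρ → (-28,31,26)
ρ-cycle length = 26 (tail of 0 descent steps not counted)

26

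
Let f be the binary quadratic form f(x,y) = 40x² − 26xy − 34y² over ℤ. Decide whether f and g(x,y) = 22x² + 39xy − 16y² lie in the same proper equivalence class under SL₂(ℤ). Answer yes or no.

D₁ = 6116, D₂ = 2929
discriminants differ ⇒ not SL₂(ℤ)-equivalent

no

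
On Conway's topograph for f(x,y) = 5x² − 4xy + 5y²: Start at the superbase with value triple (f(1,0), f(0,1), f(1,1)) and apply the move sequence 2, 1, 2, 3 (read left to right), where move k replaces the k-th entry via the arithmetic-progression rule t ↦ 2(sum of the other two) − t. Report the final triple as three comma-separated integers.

start (5,5,6) = (f(1,0),f(0,1),f(1,1))
replace slot 2: 2·(5+6) − 5 = 17 → (5,17,6)
replace slot 1: 2·(17+6) − 5 = 41 → (41,17,6)
replace slot 2: 2·(41+6) − 17 = 77 → (41,77,6)
replace slot 3: 2·(41+77) − 6 = 230 → (41,77,230)

41,77,230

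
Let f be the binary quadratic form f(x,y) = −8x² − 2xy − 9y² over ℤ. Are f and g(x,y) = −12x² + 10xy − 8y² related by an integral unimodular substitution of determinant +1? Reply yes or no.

D₁ = -284, D₂ = -284
f is negative-definite; reduce −f:
−f: reduced (well bottom): (8,2,9) with a≤c, −a<b≤a
flip sign back: reduced form of f is (-8,-2,-9)
g is negative-definite; reduce −g:
−g: flip: (12,-10,8)→(8,10,12)
−g: translate: b→-6 (≡10 mod 16), so (8,10,12)→(8,-6,10)
−g: reduced (well bottom): (8,-6,10) with a≤c, −a<b≤a
flip sign back: reduced form of g is (-8,6,-10)
reduced forms (-8, -2, -9) vs (-8, 6, -10) ⇒ inequivalent

no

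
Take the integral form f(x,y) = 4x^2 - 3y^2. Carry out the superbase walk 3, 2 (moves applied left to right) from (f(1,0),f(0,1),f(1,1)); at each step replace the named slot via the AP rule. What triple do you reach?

start (4,-3,1) = (f(1,0),f(0,1),f(1,1))
replace slot 3: 2·(4+(-3)) − 1 = 1 → (4,-3,1)
replace slot 2: 2·(4+1) − (-3) = 13 → (4,13,1)

4,13,1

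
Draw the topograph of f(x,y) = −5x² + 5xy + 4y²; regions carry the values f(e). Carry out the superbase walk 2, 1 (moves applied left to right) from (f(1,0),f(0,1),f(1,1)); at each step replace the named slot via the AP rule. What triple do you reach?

start (-5,4,4) = (f(1,0),f(0,1),f(1,1))
replace slot 2: 2·((-5)+4) − 4 = -6 → (-5,-6,4)
replace slot 1: 2·((-6)+4) − (-5) = 1 → (1,-6,4)

1,-6,4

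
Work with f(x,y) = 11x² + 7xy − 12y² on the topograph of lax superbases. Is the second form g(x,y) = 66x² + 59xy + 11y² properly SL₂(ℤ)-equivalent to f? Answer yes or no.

D₁ = 577, D₂ = 577
river cycle of f (length 10): (-12, 17, 6), (6, 19, -9), (-9, 17, 8), (8, 15, -11), (-11, 7, 12), (12, 17, -6), (-6, 19, 9), (9, 17, -8), (-8, 15, 11), (11, 7, -12)
river cycle of g (length 10): (11, 7, -12), (-12, 17, 6), (6, 19, -9), (-9, 17, 8), (8, 15, -11), (-11, 7, 12), (12, 17, -6), (-6, 19, 9), (9, 17, -8), (-8, 15, 11)
cycles coincide ⇒ equivalent

yes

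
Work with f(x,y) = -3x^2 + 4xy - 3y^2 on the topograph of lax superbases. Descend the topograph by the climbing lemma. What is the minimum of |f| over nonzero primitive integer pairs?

translate: b→2 (≡-4 mod 6), so (3,-4,3)→(3,2,2)
flip: (3,2,2)→(2,-2,3)
translate: b→2 (≡-2 mod 4), so (2,-2,3)→(2,2,3)
reduced (well bottom): (2,2,3) with a≤c, −a<b≤a
well minimum |f| = |-2| = 2 (negative-definite)

2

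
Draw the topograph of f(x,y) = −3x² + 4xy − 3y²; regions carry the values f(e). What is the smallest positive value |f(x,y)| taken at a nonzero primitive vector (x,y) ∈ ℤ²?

translate: b→2 (≡-4 mod 6), so (3,-4,3)→(3,2,2)
flip: (3,2,2)→(2,-2,3)
translate: b→2 (≡-2 mod 4), so (2,-2,3)→(2,2,3)
reduced (well bottom): (2,2,3) with a≤c, −a<b≤a
well minimum |f| = |-2| = 2 (negative-definite)

2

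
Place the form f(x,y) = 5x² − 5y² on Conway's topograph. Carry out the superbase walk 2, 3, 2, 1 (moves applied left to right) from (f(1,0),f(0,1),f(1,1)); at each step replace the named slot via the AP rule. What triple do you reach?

start (5,-5,0) = (f(1,0),f(0,1),f(1,1))
replace slot 2: 2·(5+0) − (-5) = 15 → (5,15,0)
replace slot 3: 2·(5+15) − 0 = 40 → (5,15,40)
replace slot 2: 2·(5+40) − 15 = 75 → (5,75,40)
replace slot 1: 2·(75+40) − 5 = 225 → (225,75,40)

225,75,40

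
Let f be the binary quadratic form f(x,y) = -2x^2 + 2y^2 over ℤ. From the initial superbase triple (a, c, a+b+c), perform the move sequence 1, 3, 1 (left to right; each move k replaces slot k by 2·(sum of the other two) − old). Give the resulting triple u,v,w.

start (-2,2,0) = (f(1,0),f(0,1),f(1,1))
replace slot 1: 2·(2+0) − (-2) = 6 → (6,2,0)
replace slot 3: 2·(6+2) − 0 = 16 → (6,2,16)
replace slot 1: 2·(2+16) − 6 = 30 → (30,2,16)

30,2,16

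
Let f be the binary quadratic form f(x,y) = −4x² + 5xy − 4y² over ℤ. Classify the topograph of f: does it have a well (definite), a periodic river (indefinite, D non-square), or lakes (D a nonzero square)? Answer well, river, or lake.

D = b²−4ac = 5² − 4·(-4)·(-4) = -39
D < 0 ⇒ definite ⇒ every region one sign ⇒ single well

well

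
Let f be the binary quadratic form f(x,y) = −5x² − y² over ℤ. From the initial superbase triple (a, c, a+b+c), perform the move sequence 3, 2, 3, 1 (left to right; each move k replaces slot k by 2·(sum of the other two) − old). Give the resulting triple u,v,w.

start (-5,-1,-6) = (f(1,0),f(0,1),f(1,1))
replace slot 3: 2·((-5)+(-1)) − (-6) = -6 → (-5,-1,-6)
replace slot 2: 2·((-5)+(-6)) − (-1) = -21 → (-5,-21,-6)
replace slot 3: 2·((-5)+(-21)) − (-6) = -46 → (-5,-21,-46)
replace slot 1: 2·((-21)+(-46)) − (-5) = -129 → (-129,-21,-46)

-129,-21,-46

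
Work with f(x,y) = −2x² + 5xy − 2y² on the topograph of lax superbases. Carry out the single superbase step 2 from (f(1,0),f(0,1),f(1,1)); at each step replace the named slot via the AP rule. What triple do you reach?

start (-2,-2,1) = (f(1,0),f(0,1),f(1,1))
replace slot 2: 2·((-2)+1) − (-2) = 0 → (-2,0,1)

-2,0,1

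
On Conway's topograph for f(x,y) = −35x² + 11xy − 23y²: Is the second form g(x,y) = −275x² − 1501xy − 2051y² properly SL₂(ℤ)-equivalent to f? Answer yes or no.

D₁ = -3099, D₂ = -3099
f is negative-definite; reduce −f:
−f: flip: (35,-11,23)→(23,11,35)
−f: reduced (well bottom): (23,11,35) with a≤c, −a<b≤a
flip sign back: reduced form of f is (-23,-11,-35)
g is negative-definite; reduce −g:
−g: translate: b→-149 (≡1501 mod 550), so (275,1501,2051)→(275,-149,23)
−g: flip: (275,-149,23)→(23,149,275)
−g: translate: b→11 (≡149 mod 46), so (23,149,275)→(23,11,35)
−g: reduced (well bottom): (23,11,35) with a≤c, −a<b≤a
flip sign back: reduced form of g is (-23,-11,-35)
reduced forms (-23, -11, -35) vs (-23, -11, -35) ⇒ equivalent

yes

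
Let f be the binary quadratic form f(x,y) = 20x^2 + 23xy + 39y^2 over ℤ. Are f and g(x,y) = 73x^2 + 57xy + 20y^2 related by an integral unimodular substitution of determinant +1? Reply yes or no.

D₁ = -2591, D₂ = -2591
f: translate: b→-17 (≡23 mod 40), so (20,23,39)→(20,-17,36)
f: reduced (well bottom): (20,-17,36) with a≤c, −a<b≤a
g: flip: (73,57,20)→(20,-57,73)
g: translate: b→-17 (≡-57 mod 40), so (20,-57,73)→(20,-17,36)
g: reduced (well bottom): (20,-17,36) with a≤c, −a<b≤a
reduced forms (20, -17, 36) vs (20, -17, 36) ⇒ equivalent

yes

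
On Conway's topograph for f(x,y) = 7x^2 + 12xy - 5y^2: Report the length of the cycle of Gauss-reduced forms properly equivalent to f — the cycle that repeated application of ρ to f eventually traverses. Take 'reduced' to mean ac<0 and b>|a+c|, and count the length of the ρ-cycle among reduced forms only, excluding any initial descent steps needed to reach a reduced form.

D = 284, ⌊√D⌋ = 16
river: ρ → (-5,8,11)
river: ρ → (11,14,-2)
river: ρ → (-2,14,11)
river: ρ → (11,8,-5)
river: ρ → (-5,12,7)
river: ρ → (7,16,-1)
river: ρ → (-1,16,7)
river: ρ → (7,12,-5)
ρ-cycle length = 8 (tail of 0 descent steps not counted)

8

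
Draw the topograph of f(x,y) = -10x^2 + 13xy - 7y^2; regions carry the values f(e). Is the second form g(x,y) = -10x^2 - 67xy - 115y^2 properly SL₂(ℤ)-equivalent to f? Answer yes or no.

D₁ = -111, D₂ = -111
f is negative-definite; reduce −f:
−f: translate: b→7 (≡-13 mod 20), so (10,-13,7)→(10,7,4)
−f: flip: (10,7,4)→(4,-7,10)
−f: translate: b→1 (≡-7 mod 8), so (4,-7,10)→(4,1,7)
−f: reduced (well bottom): (4,1,7) with a≤c, −a<b≤a
flip sign back: reduced form of f is (-4,-1,-7)
g is negative-definite; reduce −g:
−g: translate: b→7 (≡67 mod 20), so (10,67,115)→(10,7,4)
−g: flip: (10,7,4)→(4,-7,10)
−g: translate: b→1 (≡-7 mod 8), so (4,-7,10)→(4,1,7)
−g: reduced (well bottom): (4,1,7) with a≤c, −a<b≤a
flip sign back: reduced form of g is (-4,-1,-7)
reduced forms (-4, -1, -7) vs (-4, -1, -7) ⇒ equivalent

yes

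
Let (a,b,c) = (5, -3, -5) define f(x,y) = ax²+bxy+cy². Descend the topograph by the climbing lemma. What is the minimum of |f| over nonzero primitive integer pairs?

descent: ρ → (-5,3,5)  [lands on river]
river: ρ → (5,7,-3)
river: ρ → (-3,5,7)
river: ρ → (7,9,-1)
river: ρ → (-1,9,7)
river: ρ → (7,5,-3)
river: ρ → (-3,7,5)
river: ρ → (5,3,-5)
river: ρ → (-5,7,3)
river: ρ → (3,5,-7)
river: ρ → (-7,9,1)
river: ρ → (1,9,-7)
river: ρ → (-7,5,3)
river: ρ → (3,7,-5)
closes: descent 1, river 14
min |a| on river = 1

1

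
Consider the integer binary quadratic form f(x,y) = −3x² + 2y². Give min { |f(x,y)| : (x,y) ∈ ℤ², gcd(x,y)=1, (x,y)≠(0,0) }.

descent: ρ → (2,4,-1)  [lands on river]
river: ρ → (-1,4,2)
closes: descent 1, river 2
min |a| on river = 1

1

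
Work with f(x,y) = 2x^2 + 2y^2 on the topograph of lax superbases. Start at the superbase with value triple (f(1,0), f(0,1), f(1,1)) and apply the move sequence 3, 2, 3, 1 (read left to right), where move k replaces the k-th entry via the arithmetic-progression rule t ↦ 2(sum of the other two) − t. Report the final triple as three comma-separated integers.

start (2,2,4) = (f(1,0),f(0,1),f(1,1))
replace slot 3: 2·(2+2) − 4 = 4 → (2,2,4)
replace slot 2: 2·(2+4) − 2 = 10 → (2,10,4)
replace slot 3: 2·(2+10) − 4 = 20 → (2,10,20)
replace slot 1: 2·(10+20) − 2 = 58 → (58,10,20)

58,10,20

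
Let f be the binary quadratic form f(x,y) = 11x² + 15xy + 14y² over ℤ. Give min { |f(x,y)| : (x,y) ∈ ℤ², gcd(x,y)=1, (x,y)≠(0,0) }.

translate: b→-7 (≡15 mod 22), so (11,15,14)→(11,-7,10)
flip: (11,-7,10)→(10,7,11)
reduced (well bottom): (10,7,11) with a≤c, −a<b≤a
well minimum = a = 10

10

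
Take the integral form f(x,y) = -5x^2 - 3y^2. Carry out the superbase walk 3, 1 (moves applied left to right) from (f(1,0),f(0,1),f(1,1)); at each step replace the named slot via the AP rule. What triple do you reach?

start (-5,-3,-8) = (f(1,0),f(0,1),f(1,1))
replace slot 3: 2·((-5)+(-3)) − (-8) = -8 → (-5,-3,-8)
replace slot 1: 2·((-3)+(-8)) − (-5) = -17 → (-17,-3,-8)

-17,-3,-8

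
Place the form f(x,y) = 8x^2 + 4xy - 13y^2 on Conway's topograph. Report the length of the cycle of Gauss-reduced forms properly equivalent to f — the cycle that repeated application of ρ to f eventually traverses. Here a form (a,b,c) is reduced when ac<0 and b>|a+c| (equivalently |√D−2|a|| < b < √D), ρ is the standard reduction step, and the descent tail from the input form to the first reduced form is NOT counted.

D = 432, ⌊√D⌋ = 20
descent: ρ → (-13,-4,8)
descent: ρ → (8,20,-1)  [lands on river]
river: ρ → (-1,20,8)
river: ρ → (8,12,-9)
river: ρ → (-9,6,11)
river: ρ → (11,16,-4)
river: ρ → (-4,16,11)
river: ρ → (11,6,-9)
river: ρ → (-9,12,8)
ρ-cycle length = 8 (tail of 2 descent steps not counted)

8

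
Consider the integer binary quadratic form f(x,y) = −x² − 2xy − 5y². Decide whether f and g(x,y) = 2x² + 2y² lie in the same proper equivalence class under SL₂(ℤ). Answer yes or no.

D₁ = -16, D₂ = -16
f is negative-definite; reduce −f:
−f: translate: b→0 (≡2 mod 2), so (1,2,5)→(1,0,4)
−f: reduced (well bottom): (1,0,4) with a≤c, −a<b≤a
flip sign back: reduced form of f is (-1,0,-4)
g: reduced (well bottom): (2,0,2) with a≤c, −a<b≤a
reduced forms (-1, 0, -4) vs (2, 0, 2) ⇒ inequivalent

no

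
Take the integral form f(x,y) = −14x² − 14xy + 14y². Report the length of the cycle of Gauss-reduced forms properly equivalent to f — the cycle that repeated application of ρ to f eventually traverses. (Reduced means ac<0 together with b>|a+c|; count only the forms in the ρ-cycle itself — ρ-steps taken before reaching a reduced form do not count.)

D = 980, ⌊√D⌋ = 31
descent: ρ → (14,14,-14)  [lands on river]
river: ρ → (-14,14,14)
ρ-cycle length = 2 (tail of 1 descent step not counted)

2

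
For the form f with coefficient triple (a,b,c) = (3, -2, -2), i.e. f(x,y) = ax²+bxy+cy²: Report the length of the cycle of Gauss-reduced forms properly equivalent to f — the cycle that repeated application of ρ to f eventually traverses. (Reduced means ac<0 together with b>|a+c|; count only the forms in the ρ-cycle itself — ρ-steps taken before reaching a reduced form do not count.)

D = 28, ⌊√D⌋ = 5
descent: ρ → (-2,2,3)  [lands on river]
river: ρ → (3,4,-1)
river: ρ → (-1,4,3)
river: ρ → (3,2,-2)
ρ-cycle length = 4 (tail of 1 descent step not counted)

4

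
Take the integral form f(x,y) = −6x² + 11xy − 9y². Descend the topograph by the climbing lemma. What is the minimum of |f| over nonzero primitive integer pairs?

translate: b→1 (≡-11 mod 12), so (6,-11,9)→(6,1,4)
flip: (6,1,4)→(4,-1,6)
reduced (well bottom): (4,-1,6) with a≤c, −a<b≤a
well minimum |f| = |-4| = 4 (negative-definite)

4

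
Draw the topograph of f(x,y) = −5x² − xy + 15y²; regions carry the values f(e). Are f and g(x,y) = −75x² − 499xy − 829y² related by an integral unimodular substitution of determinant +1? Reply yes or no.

D₁ = 301, D₂ = 301
river cycle of f (length 10): (-5, 9, 11), (11, 13, -3), (-3, 17, 1), (1, 17, -3), (-3, 13, 11), (11, 9, -5), (-5, 11, 9), (9, 7, -7), (-7, 7, 9), (9, 11, -5)
river cycle of g (length 10): (-7, 7, 9), (9, 11, -5), (-5, 9, 11), (11, 13, -3), (-3, 17, 1), (1, 17, -3), (-3, 13, 11), (11, 9, -5), (-5, 11, 9), (9, 7, -7)
cycles coincide ⇒ equivalent

yes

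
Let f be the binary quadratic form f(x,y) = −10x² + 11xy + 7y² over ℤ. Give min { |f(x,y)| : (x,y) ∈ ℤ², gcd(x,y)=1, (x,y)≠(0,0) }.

river: ρ → (7,17,-4)
river: ρ → (-4,15,11)
river: ρ → (11,7,-8)
river: ρ → (-8,9,10)
river: ρ → (10,11,-7)
river: ρ → (-7,17,4)
river: ρ → (4,15,-11)
river: ρ → (-11,7,8)
river: ρ → (8,9,-10)
river: ρ → (-10,11,7)
closes: descent 0, river 10
min |a| on river = 4

4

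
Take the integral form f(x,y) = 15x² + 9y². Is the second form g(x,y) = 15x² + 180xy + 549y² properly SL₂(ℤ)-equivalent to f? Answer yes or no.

D₁ = -540, D₂ = -540
f: flip: (15,0,9)→(9,0,15)
f: reduced (well bottom): (9,0,15) with a≤c, −a<b≤a
g: translate: b→0 (≡180 mod 30), so (15,180,549)→(15,0,9)
g: flip: (15,0,9)→(9,0,15)
g: reduced (well bottom): (9,0,15) with a≤c, −a<b≤a
reduced forms (9, 0, 15) vs (9, 0, 15) ⇒ equivalent

yes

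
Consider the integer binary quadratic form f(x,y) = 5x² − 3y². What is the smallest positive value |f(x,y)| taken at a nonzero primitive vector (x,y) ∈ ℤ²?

descent: ρ → (-3,6,2)  [lands on river]
river: ρ → (2,6,-3)
closes: descent 1, river 2
min |a| on river = 2

2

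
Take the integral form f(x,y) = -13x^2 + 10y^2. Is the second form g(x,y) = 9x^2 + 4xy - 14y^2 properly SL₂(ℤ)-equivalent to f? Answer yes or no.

D₁ = 520, D₂ = 520
river cycle of f (length 6): (10, 20, -3), (-3, 22, 3), (3, 20, -10), (-10, 20, 3), (3, 22, -3), (-3, 20, 10)
river cycle of g (length 6): (9, 22, -1), (-1, 22, 9), (9, 14, -9), (-9, 22, 1), (1, 22, -9), (-9, 14, 9)
cycles differ ⇒ inequivalent

no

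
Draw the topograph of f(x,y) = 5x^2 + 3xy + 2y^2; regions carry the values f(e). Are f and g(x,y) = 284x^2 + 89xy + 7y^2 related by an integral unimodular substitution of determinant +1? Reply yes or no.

D₁ = -31, D₂ = -31
f: flip: (5,3,2)→(2,-3,5)
f: translate: b→1 (≡-3 mod 4), so (2,-3,5)→(2,1,4)
f: reduced (well bottom): (2,1,4) with a≤c, −a<b≤a
g: flip: (284,89,7)→(7,-89,284)
g: translate: b→-5 (≡-89 mod 14), so (7,-89,284)→(7,-5,2)
g: flip: (7,-5,2)→(2,5,7)
g: translate: b→1 (≡5 mod 4), so (2,5,7)→(2,1,4)
g: reduced (well bottom): (2,1,4) with a≤c, −a<b≤a
reduced forms (2, 1, 4) vs (2, 1, 4) ⇒ equivalent

yes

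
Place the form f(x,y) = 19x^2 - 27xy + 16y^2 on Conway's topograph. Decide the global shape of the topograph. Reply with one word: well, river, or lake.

D = b²−4ac = (-27)² − 4·19·16 = -487
D < 0 ⇒ definite ⇒ every region one sign ⇒ single well

well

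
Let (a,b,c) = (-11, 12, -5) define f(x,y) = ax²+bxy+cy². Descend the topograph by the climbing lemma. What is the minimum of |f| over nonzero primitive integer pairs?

translate: b→10 (≡-12 mod 22), so (11,-12,5)→(11,10,4)
flip: (11,10,4)→(4,-10,11)
translate: b→-2 (≡-10 mod 8), so (4,-10,11)→(4,-2,5)
reduced (well bottom): (4,-2,5) with a≤c, −a<b≤a
well minimum |f| = |-4| = 4 (negative-definite)

4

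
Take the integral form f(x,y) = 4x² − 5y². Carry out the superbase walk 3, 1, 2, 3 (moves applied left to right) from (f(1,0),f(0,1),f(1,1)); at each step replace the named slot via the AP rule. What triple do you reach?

start (4,-5,-1) = (f(1,0),f(0,1),f(1,1))
replace slot 3: 2·(4+(-5)) − (-1) = -1 → (4,-5,-1)
replace slot 1: 2·((-5)+(-1)) − 4 = -16 → (-16,-5,-1)
replace slot 2: 2·((-16)+(-1)) − (-5) = -29 → (-16,-29,-1)
replace slot 3: 2·((-16)+(-29)) − (-1) = -89 → (-16,-29,-89)

-16,-29,-89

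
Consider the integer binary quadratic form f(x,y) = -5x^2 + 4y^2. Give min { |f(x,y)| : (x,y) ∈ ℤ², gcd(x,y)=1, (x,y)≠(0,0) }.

descent: ρ → (4,8,-1)  [lands on river]
river: ρ → (-1,8,4)
closes: descent 1, river 2
min |a| on river = 1

1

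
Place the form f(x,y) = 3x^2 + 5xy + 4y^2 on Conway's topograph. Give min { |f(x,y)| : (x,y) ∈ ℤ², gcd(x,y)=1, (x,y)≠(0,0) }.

translate: b→-1 (≡5 mod 6), so (3,5,4)→(3,-1,2)
flip: (3,-1,2)→(2,1,3)
reduced (well bottom): (2,1,3) with a≤c, −a<b≤a
well minimum = a = 2

2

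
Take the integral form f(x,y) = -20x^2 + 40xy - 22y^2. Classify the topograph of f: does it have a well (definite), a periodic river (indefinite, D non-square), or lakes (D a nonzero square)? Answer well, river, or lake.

D = b²−4ac = 40² − 4·(-20)·(-22) = -160
D < 0 ⇒ definite ⇒ every region one sign ⇒ single well

well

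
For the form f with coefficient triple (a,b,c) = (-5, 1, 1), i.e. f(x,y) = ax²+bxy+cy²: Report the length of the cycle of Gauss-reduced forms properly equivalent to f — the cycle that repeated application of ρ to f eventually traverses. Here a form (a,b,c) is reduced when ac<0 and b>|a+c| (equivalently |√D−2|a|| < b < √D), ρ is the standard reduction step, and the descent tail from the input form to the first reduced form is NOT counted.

D = 21, ⌊√D⌋ = 4
descent: ρ → (1,3,-3)  [lands on river]
river: ρ → (-3,3,1)
ρ-cycle length = 2 (tail of 1 descent step not counted)

2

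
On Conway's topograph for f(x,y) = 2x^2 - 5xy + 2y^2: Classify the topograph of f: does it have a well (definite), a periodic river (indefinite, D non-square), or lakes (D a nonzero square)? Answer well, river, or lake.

D = b²−4ac = (-5)² − 4·2·2 = 9
D = 3² is a perfect square ⇒ form factors over ℤ ⇒ lakes

lake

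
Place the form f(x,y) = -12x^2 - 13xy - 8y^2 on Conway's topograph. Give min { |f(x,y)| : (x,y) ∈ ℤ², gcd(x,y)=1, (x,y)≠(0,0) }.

translate: b→-11 (≡13 mod 24), so (12,13,8)→(12,-11,7)
flip: (12,-11,7)→(7,11,12)
translate: b→-3 (≡11 mod 14), so (7,11,12)→(7,-3,8)
reduced (well bottom): (7,-3,8) with a≤c, −a<b≤a
well minimum |f| = |-7| = 7 (negative-definite)

7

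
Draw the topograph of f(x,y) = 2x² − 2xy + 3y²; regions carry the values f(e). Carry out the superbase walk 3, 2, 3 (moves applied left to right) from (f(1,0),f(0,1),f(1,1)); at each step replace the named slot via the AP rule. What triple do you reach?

start (2,3,3) = (f(1,0),f(0,1),f(1,1))
replace slot 3: 2·(2+3) − 3 = 7 → (2,3,7)
replace slot 2: 2·(2+7) − 3 = 15 → (2,15,7)
replace slot 3: 2·(2+15) − 7 = 27 → (2,15,27)

2,15,27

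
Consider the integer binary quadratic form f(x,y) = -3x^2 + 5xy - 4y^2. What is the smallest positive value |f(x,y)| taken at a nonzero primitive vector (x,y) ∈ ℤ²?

translate: b→1 (≡-5 mod 6), so (3,-5,4)→(3,1,2)
flip: (3,1,2)→(2,-1,3)
reduced (well bottom): (2,-1,3) with a≤c, −a<b≤a
well minimum |f| = |-2| = 2 (negative-definite)

2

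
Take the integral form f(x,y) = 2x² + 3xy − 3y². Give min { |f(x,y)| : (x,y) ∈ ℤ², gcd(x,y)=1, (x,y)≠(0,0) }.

river: ρ → (-3,3,2)
river: ρ → (2,5,-1)
river: ρ → (-1,5,2)
river: ρ → (2,3,-3)
closes: descent 0, river 4
min |a| on river = 1

1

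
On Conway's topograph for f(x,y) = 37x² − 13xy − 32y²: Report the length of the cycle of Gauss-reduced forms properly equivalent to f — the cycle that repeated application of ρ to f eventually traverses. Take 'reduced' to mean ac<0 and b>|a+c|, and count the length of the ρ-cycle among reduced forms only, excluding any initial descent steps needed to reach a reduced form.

D = 4905, ⌊√D⌋ = 70
descent: ρ → (-32,13,37)  [lands on river]
river: ρ → (37,61,-8)
river: ρ → (-8,67,13)
river: ρ → (13,63,-18)
river: ρ → (-18,45,40)
river: ρ → (40,35,-23)
river: ρ → (-23,57,18)
river: ρ → (18,51,-32)
ρ-cycle length = 8 (tail of 1 descent step not counted)

8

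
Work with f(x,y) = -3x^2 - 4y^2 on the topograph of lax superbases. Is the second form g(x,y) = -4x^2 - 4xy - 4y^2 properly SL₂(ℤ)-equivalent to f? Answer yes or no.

D₁ = -48, D₂ = -48
f is negative-definite; reduce −f:
−f: reduced (well bottom): (3,0,4) with a≤c, −a<b≤a
flip sign back: reduced form of f is (-3,0,-4)
g is negative-definite; reduce −g:
−g: reduced (well bottom): (4,4,4) with a≤c, −a<b≤a
flip sign back: reduced form of g is (-4,-4,-4)
reduced forms (-3, 0, -4) vs (-4, -4, -4) ⇒ inequivalent

no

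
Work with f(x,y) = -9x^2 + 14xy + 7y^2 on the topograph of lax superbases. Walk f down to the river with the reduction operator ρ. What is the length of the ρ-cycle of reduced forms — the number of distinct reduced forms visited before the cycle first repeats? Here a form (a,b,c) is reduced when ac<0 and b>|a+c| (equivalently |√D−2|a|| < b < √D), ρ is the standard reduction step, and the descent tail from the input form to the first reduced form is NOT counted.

D = 448, ⌊√D⌋ = 21
river: ρ → (7,14,-9)
river: ρ → (-9,4,12)
river: ρ → (12,20,-1)
river: ρ → (-1,20,12)
river: ρ → (12,4,-9)
river: ρ → (-9,14,7)
ρ-cycle length = 6 (tail of 0 descent steps not counted)

6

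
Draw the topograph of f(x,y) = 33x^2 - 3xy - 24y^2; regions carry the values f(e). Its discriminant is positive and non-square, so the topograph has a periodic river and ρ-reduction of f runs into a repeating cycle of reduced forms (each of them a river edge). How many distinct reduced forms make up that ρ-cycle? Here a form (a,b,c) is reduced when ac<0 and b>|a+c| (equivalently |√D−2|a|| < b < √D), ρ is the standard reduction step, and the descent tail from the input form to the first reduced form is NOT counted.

D = 3177, ⌊√D⌋ = 56
descent: ρ → (-24,51,6)  [lands on river]
river: ρ → (6,45,-48)
river: ρ → (-48,51,3)
river: ρ → (3,51,-48)
river: ρ → (-48,45,6)
river: ρ → (6,51,-24)
river: ρ → (-24,45,12)
river: ρ → (12,51,-12)
river: ρ → (-12,45,24)
river: ρ → (24,51,-6)
river: ρ → (-6,45,48)
river: ρ → (48,51,-3)
river: ρ → (-3,51,48)
river: ρ → (48,45,-6)
river: ρ → (-6,51,24)
river: ρ → (24,45,-12)
river: ρ → (-12,51,12)
river: ρ → (12,45,-24)
ρ-cycle length = 18 (tail of 1 descent step not counted)

18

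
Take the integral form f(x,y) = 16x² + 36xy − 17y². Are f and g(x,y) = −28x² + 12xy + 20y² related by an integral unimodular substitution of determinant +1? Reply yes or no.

D₁ = 2384, D₂ = 2384
river cycle of f (length 22): (-17, 32, 20), (20, 48, -1), (-1, 48, 20), (20, 32, -17), (-17, 36, 16), (16, 28, -25), (-25, 22, 19), (19, 16, -28), (-28, 40, 7), (7, 44, -16), … (12 more)
river cycle of g (length 10): (20, 28, -20), (-20, 12, 28), (28, 44, -4), (-4, 44, 28), (28, 12, -20), (-20, 28, 20), (20, 12, -28), (-28, 44, 4), (4, 44, -28), (-28, 12, 20)
cycles differ ⇒ inequivalent

no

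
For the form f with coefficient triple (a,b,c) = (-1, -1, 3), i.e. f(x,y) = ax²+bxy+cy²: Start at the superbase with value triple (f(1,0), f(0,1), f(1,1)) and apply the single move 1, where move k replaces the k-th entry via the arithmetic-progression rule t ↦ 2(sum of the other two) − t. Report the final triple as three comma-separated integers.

start (-1,3,1) = (f(1,0),f(0,1),f(1,1))
replace slot 1: 2·(3+1) − (-1) = 9 → (9,3,1)

9,3,1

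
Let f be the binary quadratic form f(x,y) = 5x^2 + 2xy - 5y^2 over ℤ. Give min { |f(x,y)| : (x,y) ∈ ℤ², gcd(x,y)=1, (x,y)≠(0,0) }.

river: ρ → (-5,8,2)
river: ρ → (2,8,-5)
river: ρ → (-5,2,5)
river: ρ → (5,8,-2)
river: ρ → (-2,8,5)
river: ρ → (5,2,-5)
closes: descent 0, river 6
min |a| on river = 2

2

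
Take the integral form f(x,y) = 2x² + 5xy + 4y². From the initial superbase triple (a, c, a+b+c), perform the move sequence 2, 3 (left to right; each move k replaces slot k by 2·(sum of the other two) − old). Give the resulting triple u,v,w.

start (2,4,11) = (f(1,0),f(0,1),f(1,1))
replace slot 2: 2·(2+11) − 4 = 22 → (2,22,11)
replace slot 3: 2·(2+22) − 11 = 37 → (2,22,37)

2,22,37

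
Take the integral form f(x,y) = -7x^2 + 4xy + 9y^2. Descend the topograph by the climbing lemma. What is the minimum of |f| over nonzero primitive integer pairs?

river: ρ → (9,14,-2)
river: ρ → (-2,14,9)
river: ρ → (9,4,-7)
river: ρ → (-7,10,6)
river: ρ → (6,14,-3)
river: ρ → (-3,16,1)
river: ρ → (1,16,-3)
river: ρ → (-3,14,6)
river: ρ → (6,10,-7)
river: ρ → (-7,4,9)
closes: descent 0, river 10
min |a| on river = 1

1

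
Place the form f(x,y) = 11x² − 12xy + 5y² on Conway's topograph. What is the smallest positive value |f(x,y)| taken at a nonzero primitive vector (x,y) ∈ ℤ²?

translate: b→10 (≡-12 mod 22), so (11,-12,5)→(11,10,4)
flip: (11,10,4)→(4,-10,11)
translate: b→-2 (≡-10 mod 8), so (4,-10,11)→(4,-2,5)
reduced (well bottom): (4,-2,5) with a≤c, −a<b≤a
well minimum = a = 4

4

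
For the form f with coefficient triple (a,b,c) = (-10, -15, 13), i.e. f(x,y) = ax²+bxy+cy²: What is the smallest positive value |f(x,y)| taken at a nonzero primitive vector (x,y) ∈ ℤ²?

descent: ρ → (13,15,-10)  [lands on river]
river: ρ → (-10,25,3)
river: ρ → (3,23,-18)
river: ρ → (-18,13,8)
river: ρ → (8,19,-12)
river: ρ → (-12,5,15)
river: ρ → (15,25,-2)
river: ρ → (-2,27,2)
river: ρ → (2,25,-15)
river: ρ → (-15,5,12)
river: ρ → (12,19,-8)
river: ρ → (-8,13,18)
river: ρ → (18,23,-3)
river: ρ → (-3,25,10)
river: ρ → (10,15,-13)
river: ρ → (-13,11,12)
river: ρ → (12,13,-12)
river: ρ → (-12,11,13)
closes: descent 1, river 18
min |a| on river = 2

2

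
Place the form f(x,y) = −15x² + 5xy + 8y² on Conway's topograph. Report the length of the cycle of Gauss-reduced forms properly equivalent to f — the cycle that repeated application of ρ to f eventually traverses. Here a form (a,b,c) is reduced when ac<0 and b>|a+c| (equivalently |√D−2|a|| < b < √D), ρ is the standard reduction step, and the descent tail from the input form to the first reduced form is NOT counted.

D = 505, ⌊√D⌋ = 22
descent: ρ → (8,11,-12)  [lands on river]
river: ρ → (-12,13,7)
river: ρ → (7,15,-10)
river: ρ → (-10,5,12)
river: ρ → (12,19,-3)
river: ρ → (-3,17,18)
river: ρ → (18,19,-2)
river: ρ → (-2,21,8)
ρ-cycle length = 8 (tail of 1 descent step not counted)

8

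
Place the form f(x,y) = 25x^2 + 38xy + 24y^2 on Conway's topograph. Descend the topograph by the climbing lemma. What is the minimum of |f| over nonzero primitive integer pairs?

translate: b→-12 (≡38 mod 50), so (25,38,24)→(25,-12,11)
flip: (25,-12,11)→(11,12,25)
translate: b→-10 (≡12 mod 22), so (11,12,25)→(11,-10,24)
reduced (well bottom): (11,-10,24) with a≤c, −a<b≤a
well minimum = a = 11

11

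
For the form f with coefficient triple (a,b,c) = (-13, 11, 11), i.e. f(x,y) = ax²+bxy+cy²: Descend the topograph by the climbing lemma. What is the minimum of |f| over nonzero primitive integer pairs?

river: ρ → (11,11,-13)
river: ρ → (-13,15,9)
river: ρ → (9,21,-7)
river: ρ → (-7,21,9)
river: ρ → (9,15,-13)
river: ρ → (-13,11,11)
closes: descent 0, river 6
min |a| on river = 7

7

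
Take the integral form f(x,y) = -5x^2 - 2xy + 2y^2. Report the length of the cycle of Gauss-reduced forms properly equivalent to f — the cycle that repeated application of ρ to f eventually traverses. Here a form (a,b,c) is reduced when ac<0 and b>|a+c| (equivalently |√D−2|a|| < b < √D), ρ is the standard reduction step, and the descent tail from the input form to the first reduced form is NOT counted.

D = 44, ⌊√D⌋ = 6
descent: ρ → (2,6,-1)  [lands on river]
river: ρ → (-1,6,2)
ρ-cycle length = 2 (tail of 1 descent step not counted)

2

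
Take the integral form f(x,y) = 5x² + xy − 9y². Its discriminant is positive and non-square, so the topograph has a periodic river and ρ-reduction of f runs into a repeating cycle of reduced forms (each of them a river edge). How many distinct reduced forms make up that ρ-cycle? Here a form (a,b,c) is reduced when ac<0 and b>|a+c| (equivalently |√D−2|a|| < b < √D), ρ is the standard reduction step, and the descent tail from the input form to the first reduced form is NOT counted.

D = 181, ⌊√D⌋ = 13
descent: ρ → (-9,-1,5)
descent: ρ → (5,11,-3)  [lands on river]
river: ρ → (-3,13,1)
river: ρ → (1,13,-3)
river: ρ → (-3,11,5)
river: ρ → (5,9,-5)
river: ρ → (-5,11,3)
river: ρ → (3,13,-1)
river: ρ → (-1,13,3)
river: ρ → (3,11,-5)
river: ρ → (-5,9,5)
ρ-cycle length = 10 (tail of 2 descent steps not counted)

10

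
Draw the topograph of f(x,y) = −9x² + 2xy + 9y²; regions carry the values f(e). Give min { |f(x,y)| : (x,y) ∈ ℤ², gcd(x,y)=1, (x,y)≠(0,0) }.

river: ρ → (9,16,-2)
river: ρ → (-2,16,9)
river: ρ → (9,2,-9)
river: ρ → (-9,16,2)
river: ρ → (2,16,-9)
river: ρ → (-9,2,9)
closes: descent 0, river 6
min |a| on river = 2

2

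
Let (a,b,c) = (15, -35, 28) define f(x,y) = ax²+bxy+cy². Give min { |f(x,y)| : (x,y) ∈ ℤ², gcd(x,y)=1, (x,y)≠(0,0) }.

translate: b→-5 (≡-35 mod 30), so (15,-35,28)→(15,-5,8)
flip: (15,-5,8)→(8,5,15)
reduced (well bottom): (8,5,15) with a≤c, −a<b≤a
well minimum = a = 8

8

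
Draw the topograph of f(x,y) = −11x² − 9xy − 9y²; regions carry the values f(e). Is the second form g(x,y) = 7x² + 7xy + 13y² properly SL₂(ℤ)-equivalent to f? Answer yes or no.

D₁ = -315, D₂ = -315
f is negative-definite; reduce −f:
−f: flip: (11,9,9)→(9,-9,11)
−f: translate: b→9 (≡-9 mod 18), so (9,-9,11)→(9,9,11)
−f: reduced (well bottom): (9,9,11) with a≤c, −a<b≤a
flip sign back: reduced form of f is (-9,-9,-11)
g: reduced (well bottom): (7,7,13) with a≤c, −a<b≤a
reduced forms (-9, -9, -11) vs (7, 7, 13) ⇒ inequivalent

no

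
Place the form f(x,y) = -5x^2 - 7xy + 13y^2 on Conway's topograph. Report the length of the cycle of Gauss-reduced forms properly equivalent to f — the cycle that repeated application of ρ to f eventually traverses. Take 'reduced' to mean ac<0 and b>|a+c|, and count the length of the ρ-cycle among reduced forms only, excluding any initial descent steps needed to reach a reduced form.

D = 309, ⌊√D⌋ = 17
descent: ρ → (13,7,-5)
descent: ρ → (-5,13,7)  [lands on river]
river: ρ → (7,15,-3)
river: ρ → (-3,15,7)
river: ρ → (7,13,-5)
river: ρ → (-5,17,1)
river: ρ → (1,17,-5)
ρ-cycle length = 6 (tail of 2 descent steps not counted)

6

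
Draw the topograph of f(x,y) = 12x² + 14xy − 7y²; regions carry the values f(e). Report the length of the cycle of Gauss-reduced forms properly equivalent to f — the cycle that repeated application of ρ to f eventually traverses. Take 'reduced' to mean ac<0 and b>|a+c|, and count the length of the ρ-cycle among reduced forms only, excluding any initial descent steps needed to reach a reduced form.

D = 532, ⌊√D⌋ = 23
river: ρ → (-7,14,12)
river: ρ → (12,10,-9)
river: ρ → (-9,8,13)
river: ρ → (13,18,-4)
river: ρ → (-4,22,3)
river: ρ → (3,20,-11)
river: ρ → (-11,2,12)
river: ρ → (12,22,-1)
river: ρ → (-1,22,12)
river: ρ → (12,2,-11)
river: ρ → (-11,20,3)
river: ρ → (3,22,-4)
river: ρ → (-4,18,13)
river: ρ → (13,8,-9)
river: ρ → (-9,10,12)
river: ρ → (12,14,-7)
ρ-cycle length = 16 (tail of 0 descent steps not counted)

16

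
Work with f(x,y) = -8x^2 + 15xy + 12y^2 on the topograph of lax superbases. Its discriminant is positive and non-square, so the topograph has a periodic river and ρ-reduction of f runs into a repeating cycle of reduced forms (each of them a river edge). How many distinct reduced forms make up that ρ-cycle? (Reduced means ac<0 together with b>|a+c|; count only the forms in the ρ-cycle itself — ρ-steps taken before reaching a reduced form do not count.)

D = 609, ⌊√D⌋ = 24
river: ρ → (12,9,-11)
river: ρ → (-11,13,10)
river: ρ → (10,7,-14)
river: ρ → (-14,21,3)
river: ρ → (3,21,-14)
river: ρ → (-14,7,10)
river: ρ → (10,13,-11)
river: ρ → (-11,9,12)
river: ρ → (12,15,-8)
river: ρ → (-8,17,10)
river: ρ → (10,23,-2)
river: ρ → (-2,21,21)
river: ρ → (21,21,-2)
river: ρ → (-2,23,10)
river: ρ → (10,17,-8)
river: ρ → (-8,15,12)
ρ-cycle length = 16 (tail of 0 descent steps not counted)

16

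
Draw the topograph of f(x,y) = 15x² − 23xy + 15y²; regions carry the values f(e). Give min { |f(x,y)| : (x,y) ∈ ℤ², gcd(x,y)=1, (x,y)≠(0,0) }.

translate: b→7 (≡-23 mod 30), so (15,-23,15)→(15,7,7)
flip: (15,7,7)→(7,-7,15)
translate: b→7 (≡-7 mod 14), so (7,-7,15)→(7,7,15)
reduced (well bottom): (7,7,15) with a≤c, −a<b≤a
well minimum = a = 7

7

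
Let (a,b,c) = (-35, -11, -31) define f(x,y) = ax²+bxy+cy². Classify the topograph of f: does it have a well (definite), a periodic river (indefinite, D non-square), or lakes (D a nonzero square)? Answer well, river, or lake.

D = b²−4ac = (-11)² − 4·(-35)·(-31) = -4219
D < 0 ⇒ definite ⇒ every region one sign ⇒ single well

well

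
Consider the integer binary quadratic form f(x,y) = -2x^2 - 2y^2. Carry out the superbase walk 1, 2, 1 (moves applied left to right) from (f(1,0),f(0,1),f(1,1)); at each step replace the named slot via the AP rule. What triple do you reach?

start (-2,-2,-4) = (f(1,0),f(0,1),f(1,1))
replace slot 1: 2·((-2)+(-4)) − (-2) = -10 → (-10,-2,-4)
replace slot 2: 2·((-10)+(-4)) − (-2) = -26 → (-10,-26,-4)
replace slot 1: 2·((-26)+(-4)) − (-10) = -50 → (-50,-26,-4)

-50,-26,-4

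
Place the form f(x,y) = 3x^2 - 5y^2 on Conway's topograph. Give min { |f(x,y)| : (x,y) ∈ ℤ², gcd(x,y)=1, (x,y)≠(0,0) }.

descent: ρ → (-5,0,3)
descent: ρ → (3,6,-2)  [lands on river]
river: ρ → (-2,6,3)
closes: descent 2, river 2
min |a| on river = 2

2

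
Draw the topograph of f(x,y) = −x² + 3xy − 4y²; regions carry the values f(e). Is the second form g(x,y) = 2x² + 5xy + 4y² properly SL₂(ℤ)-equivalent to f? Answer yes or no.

D₁ = -7, D₂ = -7
f is negative-definite; reduce −f:
−f: translate: b→1 (≡-3 mod 2), so (1,-3,4)→(1,1,2)
−f: reduced (well bottom): (1,1,2) with a≤c, −a<b≤a
flip sign back: reduced form of f is (-1,-1,-2)
g: translate: b→1 (≡5 mod 4), so (2,5,4)→(2,1,1)
g: flip: (2,1,1)→(1,-1,2)
g: translate: b→1 (≡-1 mod 2), so (1,-1,2)→(1,1,2)
g: reduced (well bottom): (1,1,2) with a≤c, −a<b≤a
reduced forms (-1, -1, -2) vs (1, 1, 2) ⇒ inequivalent

no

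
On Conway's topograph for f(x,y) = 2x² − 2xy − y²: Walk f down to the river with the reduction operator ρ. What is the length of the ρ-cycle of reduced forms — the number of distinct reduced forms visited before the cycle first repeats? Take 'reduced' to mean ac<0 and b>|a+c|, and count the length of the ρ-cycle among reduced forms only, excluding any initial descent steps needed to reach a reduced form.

D = 12, ⌊√D⌋ = 3
descent: ρ → (-1,2,2)  [lands on river]
river: ρ → (2,2,-1)
ρ-cycle length = 2 (tail of 1 descent step not counted)

2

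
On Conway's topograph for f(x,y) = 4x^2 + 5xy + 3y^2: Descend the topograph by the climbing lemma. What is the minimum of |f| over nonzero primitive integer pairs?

translate: b→-3 (≡5 mod 8), so (4,5,3)→(4,-3,2)
flip: (4,-3,2)→(2,3,4)
translate: b→-1 (≡3 mod 4), so (2,3,4)→(2,-1,3)
reduced (well bottom): (2,-1,3) with a≤c, −a<b≤a
well minimum = a = 2

2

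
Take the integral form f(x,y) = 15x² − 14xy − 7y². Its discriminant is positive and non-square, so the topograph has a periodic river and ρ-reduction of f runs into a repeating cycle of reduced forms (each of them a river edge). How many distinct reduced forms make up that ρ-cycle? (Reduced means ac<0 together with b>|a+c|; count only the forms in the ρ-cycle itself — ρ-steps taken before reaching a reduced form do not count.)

D = 616, ⌊√D⌋ = 24
descent: ρ → (-7,14,15)  [lands on river]
river: ρ → (15,16,-6)
river: ρ → (-6,20,9)
river: ρ → (9,16,-10)
river: ρ → (-10,24,1)
river: ρ → (1,24,-10)
river: ρ → (-10,16,9)
river: ρ → (9,20,-6)
river: ρ → (-6,16,15)
river: ρ → (15,14,-7)
ρ-cycle length = 10 (tail of 1 descent step not counted)

10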